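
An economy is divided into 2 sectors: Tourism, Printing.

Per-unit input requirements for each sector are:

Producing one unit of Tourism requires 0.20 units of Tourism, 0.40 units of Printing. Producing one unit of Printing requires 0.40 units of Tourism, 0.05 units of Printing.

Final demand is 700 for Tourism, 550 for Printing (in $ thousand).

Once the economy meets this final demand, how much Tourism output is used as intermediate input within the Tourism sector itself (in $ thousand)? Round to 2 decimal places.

z_TT = 295.00

I − A =
  [   0.80    -0.40]
  [  -0.40     0.95]
det(I−A) = (0.80)(0.95) − (-0.40)(-0.40) = 0.6000
adj(I−A) = [[0.95, 0.40], [0.40, 0.80]]
(I − A)⁻¹ = adj(I−A) / det(I−A) ≈
  [   1.5833     0.6667]
  [   0.6667     1.3333]
First solve x = (I − A)⁻¹ d = adj(I−A)·d / det(I−A); in particular x_T = (0.95·700 + 0.40·550) / 0.6000 = 885.00 / 0.6000 = 1475.0000.
Intermediate flow from T to T: z_TT = a_TT · x_T = 0.20 × 885.00 / 0.6000 = 177.00 / 0.6000 = 295.00.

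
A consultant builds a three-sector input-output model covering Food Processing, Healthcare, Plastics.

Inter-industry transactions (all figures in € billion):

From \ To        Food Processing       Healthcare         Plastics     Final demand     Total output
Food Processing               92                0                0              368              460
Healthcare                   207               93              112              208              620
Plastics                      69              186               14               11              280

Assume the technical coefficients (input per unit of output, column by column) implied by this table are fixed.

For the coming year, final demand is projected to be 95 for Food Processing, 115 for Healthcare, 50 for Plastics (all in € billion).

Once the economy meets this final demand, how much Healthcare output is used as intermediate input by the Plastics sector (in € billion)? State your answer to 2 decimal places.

z_23 = 62.94

Technical coefficients a_ij = z_ij / X_j:
  a_11 = 92/460 = 0.20, a_21 = 207/460 = 0.45, a_31 = 69/460 = 0.15
  a_12 = 0/620 = 0.00, a_22 = 93/620 = 0.15, a_32 = 186/620 = 0.30
  a_13 = 0/280 = 0.00, a_23 = 112/280 = 0.40, a_33 = 14/280 = 0.05
I − A =
  [   0.80     0.00     0.00]
  [  -0.45     0.85    -0.40]
  [  -0.15    -0.30     0.95]
Cofactors of I−A, C_ij = (−1)^(i+j)·(minor ij) (rows/columns in the sector order above):
  C_11 = (0.85)(0.95) − (-0.40)(-0.30) = 0.6875
  C_12 = −[(-0.45)(0.95) − (-0.40)(-0.15)] = 0.4875
  C_13 = (-0.45)(-0.30) − (0.85)(-0.15) = 0.2625
  C_21 = −[(0.00)(0.95) − (0.00)(-0.30)] = 0.0000
  C_22 = (0.80)(0.95) − (0.00)(-0.15) = 0.7600
  C_23 = −[(0.80)(-0.30) − (0.00)(-0.15)] = 0.2400
  C_31 = (0.00)(-0.40) − (0.00)(0.85) = 0.0000
  C_32 = −[(0.80)(-0.40) − (0.00)(-0.45)] = 0.3200
  C_33 = (0.80)(0.85) − (0.00)(-0.45) = 0.6800
det(I−A) = Σ_j (I−A)_1j·C_1j = (0.80)(0.6875) + (0.00)(0.4875) + (0.00)(0.2625) = 0.5500
adj(I−A) = Cᵀ =
  [ 0.6875   0.0000   0.0000]
  [ 0.4875   0.7600   0.3200]
  [ 0.2625   0.2400   0.6800]
(I − A)⁻¹ = adj(I−A) / det(I−A) ≈
  [   1.2500     0.0000     0.0000]
  [   0.8864     1.3818     0.5818]
  [   0.4773     0.4364     1.2364]
First solve x = (I − A)⁻¹ d = adj(I−A)·d / det(I−A); in particular x_3 = (0.2625·95 + 0.2400·115 + 0.6800·50) / 0.5500 = 86.5375 / 0.5500 ≈ 157.3409.
Intermediate flow from 2 to 3: z_23 = a_23 · x_3 = 0.40 × 86.5375 / 0.5500 = 34.615 / 0.5500 ≈ 62.94.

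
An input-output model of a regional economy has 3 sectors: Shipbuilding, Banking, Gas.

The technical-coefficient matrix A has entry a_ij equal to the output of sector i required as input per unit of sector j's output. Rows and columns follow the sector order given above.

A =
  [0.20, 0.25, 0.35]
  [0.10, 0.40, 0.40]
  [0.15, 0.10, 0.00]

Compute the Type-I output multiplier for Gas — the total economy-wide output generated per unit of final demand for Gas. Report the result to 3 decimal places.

m_G = 3.003

I − A =
  [   0.80    -0.25    -0.35]
  [  -0.10     0.60    -0.40]
  [  -0.15    -0.10     1.00]
Cofactors of I−A, C_ij = (−1)^(i+j)·(minor ij) (rows/columns in the sector order above):
  C_11 = (0.60)(1.00) − (-0.40)(-0.10) = 0.5600
  C_12 = −[(-0.10)(1.00) − (-0.40)(-0.15)] = 0.1600
  C_13 = (-0.10)(-0.10) − (0.60)(-0.15) = 0.1000
  C_21 = −[(-0.25)(1.00) − (-0.35)(-0.10)] = 0.2850
  C_22 = (0.80)(1.00) − (-0.35)(-0.15) = 0.7475
  C_23 = −[(0.80)(-0.10) − (-0.25)(-0.15)] = 0.1175
  C_31 = (-0.25)(-0.40) − (-0.35)(0.60) = 0.3100
  C_32 = −[(0.80)(-0.40) − (-0.35)(-0.10)] = 0.3550
  C_33 = (0.80)(0.60) − (-0.25)(-0.10) = 0.4550
det(I−A) = Σ_j (I−A)_1j·C_1j = (0.80)(0.5600) + (-0.25)(0.1600) + (-0.35)(0.1000) = 0.3730
adj(I−A) = Cᵀ =
  [ 0.5600   0.2850   0.3100]
  [ 0.1600   0.7475   0.3550]
  [ 0.1000   0.1175   0.4550]
(I − A)⁻¹ = adj(I−A) / det(I−A) ≈
  [   1.5013     0.7641     0.8311]
  [   0.4290     2.0040     0.9517]
  [   0.2681     0.3150     1.2198]
The output multiplier for sector j is the column-j sum of the Leontief inverse (I − A)⁻¹ = adj(I−A) / det(I−A).
Column G of adj(I−A): (0.3100, 0.3550, 0.4550); det(I−A) = 0.3730.
m_G = (0.3100 + 0.3550 + 0.4550) / 0.3730 = 1.12 / 0.3730 ≈ 3.003.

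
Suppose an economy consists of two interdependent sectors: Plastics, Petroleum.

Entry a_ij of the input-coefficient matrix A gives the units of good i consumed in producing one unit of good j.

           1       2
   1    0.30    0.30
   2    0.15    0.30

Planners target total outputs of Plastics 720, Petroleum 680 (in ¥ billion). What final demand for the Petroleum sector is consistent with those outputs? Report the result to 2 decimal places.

I − A =
  [   0.70    -0.30]
  [  -0.15     0.70]
d = (I − A) x:
  d_1 = (+0.70)·720 + (-0.30)·680 = 300.00
  d_2 = (-0.15)·720 + (+0.70)·680 = 368.00

d_2 = 368.00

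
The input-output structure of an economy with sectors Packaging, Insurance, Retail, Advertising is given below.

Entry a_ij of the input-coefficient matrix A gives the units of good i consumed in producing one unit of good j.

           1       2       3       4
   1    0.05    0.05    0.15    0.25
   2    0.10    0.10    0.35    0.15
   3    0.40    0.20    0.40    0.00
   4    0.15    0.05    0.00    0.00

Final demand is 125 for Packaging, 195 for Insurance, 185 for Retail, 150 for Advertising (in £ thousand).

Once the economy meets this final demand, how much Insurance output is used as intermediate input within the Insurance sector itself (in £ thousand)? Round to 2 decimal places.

I − A =
  [   0.95    -0.05    -0.15    -0.25]
  [  -0.10     0.90    -0.35    -0.15]
  [  -0.40    -0.20     0.60     0.00]
  [  -0.15    -0.05     0.00     1.00]
Compute the cofactors C_ij = (−1)^(i+j)·(3×3 minor ij) of I−A; the adjugate is their transpose:
adj(I−A) = Cᵀ =
  [ 0.46550   0.06750   0.15575   0.12650]
  [ 0.21350   0.48750   0.33775   0.12650]
  [ 0.38150   0.20750   0.80675   0.12650]
  [ 0.08050   0.03450   0.04025   0.37950]
det(I−A) = Σ_j (I−A)_1j·C_1j = (0.95)(0.46550) + (-0.05)(0.21350) + (-0.15)(0.38150) + (-0.25)(0.08050) = 0.3542
(I − A)⁻¹ = adj(I−A) / det(I−A) ≈
  [   1.3142     0.1906     0.4397     0.3571]
  [   0.6028     1.3763     0.9536     0.3571]
  [   1.0771     0.5858     2.2777     0.3571]
  [   0.2273     0.0974     0.1136     1.0714]
First solve x = (I − A)⁻¹ d = adj(I−A)·d / det(I−A); in particular x_2 = (0.21350·125 + 0.48750·195 + 0.33775·185 + 0.12650·150) / 0.3542 = 203.20875 / 0.3542 ≈ 573.7119.
Intermediate flow from 2 to 2: z_22 = a_22 · x_2 = 0.10 × 203.20875 / 0.3542 = 20.320875 / 0.3542 ≈ 57.37.

z_22 = 57.37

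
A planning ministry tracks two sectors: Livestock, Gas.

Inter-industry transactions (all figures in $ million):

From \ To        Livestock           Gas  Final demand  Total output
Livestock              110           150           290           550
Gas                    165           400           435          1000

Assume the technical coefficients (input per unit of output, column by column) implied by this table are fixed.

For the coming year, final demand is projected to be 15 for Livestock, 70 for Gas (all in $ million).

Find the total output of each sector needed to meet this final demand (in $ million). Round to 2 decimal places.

x_L = 44.83, x_G = 139.08

Technical coefficients a_ij = z_ij / X_j:
  a_LL = 110/550 = 0.20, a_GL = 165/550 = 0.30
  a_LG = 150/1000 = 0.15, a_GG = 400/1000 = 0.40
I − A =
  [   0.80    -0.15]
  [  -0.30     0.60]
det(I−A) = (0.80)(0.60) − (-0.15)(-0.30) = 0.4350
adj(I−A) = [[0.60, 0.15], [0.30, 0.80]]
(I − A)⁻¹ = adj(I−A) / det(I−A) ≈
  [   1.3793     0.3448]
  [   0.6897     1.8391]
x = (I − A)⁻¹ d = adj(I−A)·d / det(I−A), with det(I−A) = 0.4350:
  x_L = (0.60·15 + 0.15·70) / 0.4350 = 19.50 / 0.4350 ≈ 44.83
  x_G = (0.30·15 + 0.80·70) / 0.4350 = 60.50 / 0.4350 ≈ 139.08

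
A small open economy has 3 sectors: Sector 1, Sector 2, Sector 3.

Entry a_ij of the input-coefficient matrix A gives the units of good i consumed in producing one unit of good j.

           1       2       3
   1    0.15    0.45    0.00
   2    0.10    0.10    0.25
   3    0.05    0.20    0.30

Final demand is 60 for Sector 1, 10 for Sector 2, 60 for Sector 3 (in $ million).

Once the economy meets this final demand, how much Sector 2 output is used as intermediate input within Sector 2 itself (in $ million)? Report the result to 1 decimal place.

z_22 = 5.2

I − A =
  [   0.85    -0.45     0.00]
  [  -0.10     0.90    -0.25]
  [  -0.05    -0.20     0.70]
Cofactors of I−A, C_ij = (−1)^(i+j)·(minor ij) (rows/columns in the sector order above):
  C_11 = (0.90)(0.70) − (-0.25)(-0.20) = 0.5800
  C_12 = −[(-0.10)(0.70) − (-0.25)(-0.05)] = 0.0825
  C_13 = (-0.10)(-0.20) − (0.90)(-0.05) = 0.0650
  C_21 = −[(-0.45)(0.70) − (0.00)(-0.20)] = 0.3150
  C_22 = (0.85)(0.70) − (0.00)(-0.05) = 0.5950
  C_23 = −[(0.85)(-0.20) − (-0.45)(-0.05)] = 0.1925
  C_31 = (-0.45)(-0.25) − (0.00)(0.90) = 0.1125
  C_32 = −[(0.85)(-0.25) − (0.00)(-0.10)] = 0.2125
  C_33 = (0.85)(0.90) − (-0.45)(-0.10) = 0.7200
det(I−A) = Σ_j (I−A)_1j·C_1j = (0.85)(0.5800) + (-0.45)(0.0825) + (0.00)(0.0650) = 0.455875
adj(I−A) = Cᵀ =
  [ 0.5800   0.3150   0.1125]
  [ 0.0825   0.5950   0.2125]
  [ 0.0650   0.1925   0.7200]
(I − A)⁻¹ = adj(I−A) / det(I−A) ≈
  [   1.2723     0.6910     0.2468]
  [   0.1810     1.3052     0.4661]
  [   0.1426     0.4223     1.5794]
First solve x = (I − A)⁻¹ d = adj(I−A)·d / det(I−A); in particular x_2 = (0.0825·60 + 0.5950·10 + 0.2125·60) / 0.455875 = 23.65 / 0.455875 ≈ 51.878.
Intermediate flow from 2 to 2: z_22 = a_22 · x_2 = 0.10 × 23.65 / 0.455875 = 2.365 / 0.455875 ≈ 5.2.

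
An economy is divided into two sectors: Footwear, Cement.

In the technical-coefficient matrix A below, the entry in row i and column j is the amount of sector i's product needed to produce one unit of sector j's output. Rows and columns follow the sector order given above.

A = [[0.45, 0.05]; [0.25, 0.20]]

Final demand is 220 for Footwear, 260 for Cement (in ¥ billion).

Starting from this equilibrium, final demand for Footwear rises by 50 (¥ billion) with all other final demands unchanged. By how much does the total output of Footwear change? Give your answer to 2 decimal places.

Δx_F = 93.57

I − A =
  [   0.55    -0.05]
  [  -0.25     0.80]
det(I−A) = (0.55)(0.80) − (-0.05)(-0.25) = 0.4275
adj(I−A) = [[0.80, 0.05], [0.25, 0.55]]
(I − A)⁻¹ = adj(I−A) / det(I−A) ≈
  [   1.8713     0.1170]
  [   0.5848     1.2865]
Δx = (I − A)⁻¹ Δd with Δd having +50 in the Footwear component and 0 elsewhere.
So Δx_F = L_FF · (+50), where L_FF = adj(I−A)_FF / det(I−A) = 0.80 / 0.4275.
Δx_F = 0.80 × (+50) / 0.4275 = 40.00 / 0.4275 ≈ 93.57.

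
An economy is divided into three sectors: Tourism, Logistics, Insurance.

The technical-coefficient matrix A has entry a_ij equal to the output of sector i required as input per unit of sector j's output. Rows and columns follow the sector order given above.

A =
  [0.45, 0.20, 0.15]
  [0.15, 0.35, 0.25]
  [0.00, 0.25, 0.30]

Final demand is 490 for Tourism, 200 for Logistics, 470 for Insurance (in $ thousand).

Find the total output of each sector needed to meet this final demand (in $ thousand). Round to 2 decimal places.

x_T = 1570.15, x_L = 1076.09, x_I = 1055.75

I − A =
  [   0.55    -0.20    -0.15]
  [  -0.15     0.65    -0.25]
  [   0.00    -0.25     0.70]
Cofactors of I−A, C_ij = (−1)^(i+j)·(minor ij) (rows/columns in the sector order above):
  C_11 = (0.65)(0.70) − (-0.25)(-0.25) = 0.3925
  C_12 = −[(-0.15)(0.70) − (-0.25)(0.00)] = 0.1050
  C_13 = (-0.15)(-0.25) − (0.65)(0.00) = 0.0375
  C_21 = −[(-0.20)(0.70) − (-0.15)(-0.25)] = 0.1775
  C_22 = (0.55)(0.70) − (-0.15)(0.00) = 0.3850
  C_23 = −[(0.55)(-0.25) − (-0.20)(0.00)] = 0.1375
  C_31 = (-0.20)(-0.25) − (-0.15)(0.65) = 0.1475
  C_32 = −[(0.55)(-0.25) − (-0.15)(-0.15)] = 0.1600
  C_33 = (0.55)(0.65) − (-0.20)(-0.15) = 0.3275
det(I−A) = Σ_j (I−A)_1j·C_1j = (0.55)(0.3925) + (-0.20)(0.1050) + (-0.15)(0.0375) = 0.18925
adj(I−A) = Cᵀ =
  [ 0.3925   0.1775   0.1475]
  [ 0.1050   0.3850   0.1600]
  [ 0.0375   0.1375   0.3275]
(I − A)⁻¹ = adj(I−A) / det(I−A) ≈
  [   2.0740     0.9379     0.7794]
  [   0.5548     2.0343     0.8454]
  [   0.1982     0.7266     1.7305]
x = (I − A)⁻¹ d = adj(I−A)·d / det(I−A), with det(I−A) = 0.18925:
  x_T = (0.3925·490 + 0.1775·200 + 0.1475·470) / 0.18925 = 297.15 / 0.18925 ≈ 1570.15
  x_L = (0.1050·490 + 0.3850·200 + 0.1600·470) / 0.18925 = 203.65 / 0.18925 ≈ 1076.09
  x_I = (0.0375·490 + 0.1375·200 + 0.3275·470) / 0.18925 = 199.80 / 0.18925 ≈ 1055.75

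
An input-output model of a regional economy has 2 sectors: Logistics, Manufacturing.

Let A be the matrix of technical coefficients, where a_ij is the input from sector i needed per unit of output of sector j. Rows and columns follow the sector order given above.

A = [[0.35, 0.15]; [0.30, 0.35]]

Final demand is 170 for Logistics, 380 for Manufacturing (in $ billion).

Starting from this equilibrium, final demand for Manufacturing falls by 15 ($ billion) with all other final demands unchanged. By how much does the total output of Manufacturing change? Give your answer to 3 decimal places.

I − A =
  [   0.65    -0.15]
  [  -0.30     0.65]
det(I−A) = (0.65)(0.65) − (-0.15)(-0.30) = 0.3775
adj(I−A) = [[0.65, 0.15], [0.30, 0.65]]
(I − A)⁻¹ = adj(I−A) / det(I−A) ≈
  [   1.7219     0.3974]
  [   0.7947     1.7219]
Δx = (I − A)⁻¹ Δd with Δd having -15 in the Manufacturing component and 0 elsewhere.
So Δx_2 = L_22 · (-15), where L_22 = adj(I−A)_22 / det(I−A) = 0.65 / 0.3775.
Δx_2 = 0.65 × (-15) / 0.3775 = -9.75 / 0.3775 ≈ -25.828.

Δx_2 = -25.828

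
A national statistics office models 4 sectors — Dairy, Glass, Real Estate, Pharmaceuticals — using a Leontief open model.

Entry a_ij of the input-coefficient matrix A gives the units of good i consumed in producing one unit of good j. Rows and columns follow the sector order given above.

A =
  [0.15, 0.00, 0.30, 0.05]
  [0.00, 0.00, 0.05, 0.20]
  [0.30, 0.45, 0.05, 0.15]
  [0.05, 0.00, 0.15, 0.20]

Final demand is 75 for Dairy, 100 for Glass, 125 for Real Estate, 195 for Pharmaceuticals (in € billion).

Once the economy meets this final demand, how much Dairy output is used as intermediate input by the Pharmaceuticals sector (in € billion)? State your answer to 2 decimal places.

I − A =
  [   0.85     0.00    -0.30    -0.05]
  [   0.00     1.00    -0.05    -0.20]
  [  -0.30    -0.45     0.95    -0.15]
  [  -0.05     0.00    -0.15     0.80]
Compute the cofactors C_ij = (−1)^(i+j)·(3×3 minor ij) of I−A; the adjugate is their transpose:
adj(I−A) = Cᵀ =
  [ 0.706000   0.111375   0.247500   0.118375]
  [ 0.030875   0.548000   0.062375   0.150625]
  [ 0.252000   0.304875   0.677500   0.219000]
  [ 0.091375   0.064125   0.142500   0.698375]
det(I−A) = Σ_j (I−A)_1j·C_1j = (0.85)(0.706000) + (0.00)(0.030875) + (-0.30)(0.252000) + (-0.05)(0.091375) = 0.51993125
(I − A)⁻¹ = adj(I−A) / det(I−A) ≈
  [   1.3579     0.2142     0.4760     0.2277]
  [   0.0594     1.0540     0.1200     0.2897]
  [   0.4847     0.5864     1.3031     0.4212]
  [   0.1757     0.1233     0.2741     1.3432]
First solve x = (I − A)⁻¹ d = adj(I−A)·d / det(I−A); in particular x_4 = (0.091375·75 + 0.064125·100 + 0.142500·125 + 0.698375·195) / 0.51993125 = 167.26125 / 0.51993125 ≈ 321.6988.
Intermediate flow from 1 to 4: z_14 = a_14 · x_4 = 0.05 × 167.26125 / 0.51993125 = 8.3630625 / 0.51993125 ≈ 16.08.

z_14 = 16.08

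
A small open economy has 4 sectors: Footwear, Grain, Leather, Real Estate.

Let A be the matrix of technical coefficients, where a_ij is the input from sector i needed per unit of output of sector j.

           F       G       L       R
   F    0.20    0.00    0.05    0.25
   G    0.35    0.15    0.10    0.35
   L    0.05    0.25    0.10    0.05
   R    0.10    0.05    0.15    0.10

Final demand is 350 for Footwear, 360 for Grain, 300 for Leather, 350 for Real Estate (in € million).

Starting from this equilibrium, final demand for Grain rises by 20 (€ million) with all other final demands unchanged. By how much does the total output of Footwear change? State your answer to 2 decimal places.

I − A =
  [   0.80     0.00    -0.05    -0.25]
  [  -0.35     0.85    -0.10    -0.35]
  [  -0.05    -0.25     0.90    -0.05]
  [  -0.10    -0.05    -0.15     0.90]
Compute the cofactors C_ij = (−1)^(i+j)·(3×3 minor ij) of I−A; the adjugate is their transpose:
adj(I−A) = Cᵀ =
  [ 0.630500   0.032000   0.070500   0.191500]
  [ 0.320000   0.615125   0.142125   0.336000]
  [ 0.130000   0.176375   0.572375   0.136500]
  [ 0.109500   0.067125   0.111125   0.585500]
det(I−A) = Σ_j (I−A)_1j·C_1j = (0.80)(0.630500) + (0.00)(0.320000) + (-0.05)(0.130000) + (-0.25)(0.109500) = 0.470525
(I − A)⁻¹ = adj(I−A) / det(I−A) ≈
  [   1.3400     0.0680     0.1498     0.4070]
  [   0.6801     1.3073     0.3021     0.7141]
  [   0.2763     0.3748     1.2165     0.2901]
  [   0.2327     0.1427     0.2362     1.2444]
Δx = (I − A)⁻¹ Δd with Δd having +20 in the Grain component and 0 elsewhere.
So Δx_F = L_FG · (+20), where L_FG = adj(I−A)_FG / det(I−A) = 0.032000 / 0.470525.
Δx_F = 0.032000 × (+20) / 0.470525 = 0.64 / 0.470525 ≈ 1.36.

Δx_F = 1.36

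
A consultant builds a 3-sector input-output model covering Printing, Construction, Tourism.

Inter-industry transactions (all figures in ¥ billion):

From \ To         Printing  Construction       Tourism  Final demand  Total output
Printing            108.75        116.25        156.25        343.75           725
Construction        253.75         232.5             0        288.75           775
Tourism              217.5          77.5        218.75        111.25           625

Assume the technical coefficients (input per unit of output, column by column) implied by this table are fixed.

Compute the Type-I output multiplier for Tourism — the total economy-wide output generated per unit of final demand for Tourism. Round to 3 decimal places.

Technical coefficients a_ij = z_ij / X_j:
  a_PP = 108.75/725 = 0.15, a_CP = 253.75/725 = 0.35, a_TP = 217.5/725 = 0.30
  a_PC = 116.25/775 = 0.15, a_CC = 232.5/775 = 0.30, a_TC = 77.5/775 = 0.10
  a_PT = 156.25/625 = 0.25, a_CT = 0/625 = 0.00, a_TT = 218.75/625 = 0.35
I − A =
  [   0.85    -0.15    -0.25]
  [  -0.35     0.70     0.00]
  [  -0.30    -0.10     0.65]
Cofactors of I−A, C_ij = (−1)^(i+j)·(minor ij) (rows/columns in the sector order above):
  C_11 = (0.70)(0.65) − (0.00)(-0.10) = 0.4550
  C_12 = −[(-0.35)(0.65) − (0.00)(-0.30)] = 0.2275
  C_13 = (-0.35)(-0.10) − (0.70)(-0.30) = 0.2450
  C_21 = −[(-0.15)(0.65) − (-0.25)(-0.10)] = 0.1225
  C_22 = (0.85)(0.65) − (-0.25)(-0.30) = 0.4775
  C_23 = −[(0.85)(-0.10) − (-0.15)(-0.30)] = 0.1300
  C_31 = (-0.15)(0.00) − (-0.25)(0.70) = 0.1750
  C_32 = −[(0.85)(0.00) − (-0.25)(-0.35)] = 0.0875
  C_33 = (0.85)(0.70) − (-0.15)(-0.35) = 0.5425
det(I−A) = Σ_j (I−A)_1j·C_1j = (0.85)(0.4550) + (-0.15)(0.2275) + (-0.25)(0.2450) = 0.291375
adj(I−A) = Cᵀ =
  [ 0.4550   0.1225   0.1750]
  [ 0.2275   0.4775   0.0875]
  [ 0.2450   0.1300   0.5425]
(I − A)⁻¹ = adj(I−A) / det(I−A) ≈
  [   1.5616     0.4204     0.6006]
  [   0.7808     1.6388     0.3003]
  [   0.8408     0.4462     1.8619]
The output multiplier for sector j is the column-j sum of the Leontief inverse (I − A)⁻¹ = adj(I−A) / det(I−A).
Column T of adj(I−A): (0.1750, 0.0875, 0.5425); det(I−A) = 0.291375.
m_T = (0.1750 + 0.0875 + 0.5425) / 0.291375 = 0.805 / 0.291375 ≈ 2.763.

m_T = 2.763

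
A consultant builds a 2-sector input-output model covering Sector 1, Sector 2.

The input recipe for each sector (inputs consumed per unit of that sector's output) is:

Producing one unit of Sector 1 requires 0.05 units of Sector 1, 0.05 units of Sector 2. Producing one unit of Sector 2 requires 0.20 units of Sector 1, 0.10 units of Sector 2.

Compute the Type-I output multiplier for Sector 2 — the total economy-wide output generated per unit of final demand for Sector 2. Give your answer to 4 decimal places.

m_2 = 1.3609

I − A =
  [   0.95    -0.20]
  [  -0.05     0.90]
det(I−A) = (0.95)(0.90) − (-0.20)(-0.05) = 0.8450
adj(I−A) = [[0.90, 0.20], [0.05, 0.95]]
(I − A)⁻¹ = adj(I−A) / det(I−A) ≈
  [   1.06509     0.23669]
  [   0.05917     1.12426]
The output multiplier for sector j is the column-j sum of the Leontief inverse (I − A)⁻¹ = adj(I−A) / det(I−A).
Column 2 of adj(I−A): (0.20, 0.95); det(I−A) = 0.8450.
m_2 = (0.20 + 0.95) / 0.8450 = 1.15 / 0.8450 ≈ 1.3609.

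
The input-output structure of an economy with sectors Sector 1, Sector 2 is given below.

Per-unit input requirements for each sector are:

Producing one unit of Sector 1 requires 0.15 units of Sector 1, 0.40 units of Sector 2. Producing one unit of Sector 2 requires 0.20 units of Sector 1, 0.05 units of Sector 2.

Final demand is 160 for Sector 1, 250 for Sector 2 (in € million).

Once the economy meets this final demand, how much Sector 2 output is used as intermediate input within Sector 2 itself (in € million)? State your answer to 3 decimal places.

I − A =
  [   0.85    -0.20]
  [  -0.40     0.95]
det(I−A) = (0.85)(0.95) − (-0.20)(-0.40) = 0.7275
adj(I−A) = [[0.95, 0.20], [0.40, 0.85]]
(I − A)⁻¹ = adj(I−A) / det(I−A) ≈
  [   1.3058     0.2749]
  [   0.5498     1.1684]
First solve x = (I − A)⁻¹ d = adj(I−A)·d / det(I−A); in particular x_2 = (0.40·160 + 0.85·250) / 0.7275 = 276.50 / 0.7275 ≈ 380.06873.
Intermediate flow from 2 to 2: z_22 = a_22 · x_2 = 0.05 × 276.50 / 0.7275 = 13.825 / 0.7275 ≈ 19.003.

z_22 = 19.003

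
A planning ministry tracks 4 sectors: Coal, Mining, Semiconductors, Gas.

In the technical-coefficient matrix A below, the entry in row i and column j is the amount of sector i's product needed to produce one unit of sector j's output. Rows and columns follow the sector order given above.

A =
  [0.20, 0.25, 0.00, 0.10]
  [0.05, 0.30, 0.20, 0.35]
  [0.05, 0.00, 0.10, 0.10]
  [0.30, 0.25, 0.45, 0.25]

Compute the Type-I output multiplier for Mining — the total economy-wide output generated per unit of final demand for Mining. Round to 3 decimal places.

m_M = 4.165

I − A =
  [   0.80    -0.25     0.00    -0.10]
  [  -0.05     0.70    -0.20    -0.35]
  [  -0.05     0.00     0.90    -0.10]
  [  -0.30    -0.25    -0.45     0.75]
Compute the cofactors C_ij = (−1)^(i+j)·(3×3 minor ij) of I−A; the adjugate is their transpose:
adj(I−A) = Cᵀ =
  [ 0.357250   0.180000   0.113375   0.146750]
  [ 0.147375   0.474750   0.242250   0.273500]
  [ 0.044125   0.038125   0.292125   0.062625]
  [ 0.218500   0.253125   0.301375   0.490250]
det(I−A) = Σ_j (I−A)_1j·C_1j = (0.80)(0.357250) + (-0.25)(0.147375) + (0.00)(0.044125) + (-0.10)(0.218500) = 0.22710625
(I − A)⁻¹ = adj(I−A) / det(I−A) ≈
  [   1.5731     0.7926     0.4992     0.6462]
  [   0.6489     2.0904     1.0667     1.2043]
  [   0.1943     0.1679     1.2863     0.2758]
  [   0.9621     1.1146     1.3270     2.1587]
The output multiplier for sector j is the column-j sum of the Leontief inverse (I − A)⁻¹ = adj(I−A) / det(I−A).
Column M of adj(I−A): (0.180000, 0.474750, 0.038125, 0.253125); det(I−A) = 0.22710625.
m_M = (0.180000 + 0.474750 + 0.038125 + 0.253125) / 0.22710625 = 0.946 / 0.22710625 ≈ 4.165.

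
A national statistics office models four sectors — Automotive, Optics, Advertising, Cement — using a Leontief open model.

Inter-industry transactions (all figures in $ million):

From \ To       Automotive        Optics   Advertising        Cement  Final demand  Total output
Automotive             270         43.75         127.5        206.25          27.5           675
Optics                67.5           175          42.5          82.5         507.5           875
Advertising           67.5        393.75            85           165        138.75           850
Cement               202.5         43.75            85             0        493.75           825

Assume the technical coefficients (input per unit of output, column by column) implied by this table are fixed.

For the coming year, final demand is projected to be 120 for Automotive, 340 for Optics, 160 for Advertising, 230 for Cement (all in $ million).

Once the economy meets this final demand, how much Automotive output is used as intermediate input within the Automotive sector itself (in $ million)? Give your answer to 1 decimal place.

Technical coefficients a_ij = z_ij / X_j:
  a_11 = 270/675 = 0.40, a_21 = 67.5/675 = 0.10, a_31 = 67.5/675 = 0.10, a_41 = 202.5/675 = 0.30
  a_12 = 43.75/875 = 0.05, a_22 = 175/875 = 0.20, a_32 = 393.75/875 = 0.45, a_42 = 43.75/875 = 0.05
  a_13 = 127.5/850 = 0.15, a_23 = 42.5/850 = 0.05, a_33 = 85/850 = 0.10, a_43 = 85/850 = 0.10
  a_14 = 206.25/825 = 0.25, a_24 = 82.5/825 = 0.10, a_34 = 165/825 = 0.20, a_44 = 0/825 = 0.00
I − A =
  [   0.60    -0.05    -0.15    -0.25]
  [  -0.10     0.80    -0.05    -0.10]
  [  -0.10    -0.45     0.90    -0.20]
  [  -0.30    -0.05    -0.10     1.00]
Compute the cofactors C_ij = (−1)^(i+j)·(3×3 minor ij) of I−A; the adjugate is their transpose:
adj(I−A) = Cᵀ =
  [ 0.672000   0.135500   0.142875   0.210125]
  [ 0.124000   0.434000   0.054250   0.085250]
  [ 0.187000   0.251500   0.409250   0.153750]
  [ 0.226500   0.087500   0.086500   0.395000]
det(I−A) = Σ_j (I−A)_1j·C_1j = (0.60)(0.672000) + (-0.05)(0.124000) + (-0.15)(0.187000) + (-0.25)(0.226500) = 0.312325
(I − A)⁻¹ = adj(I−A) / det(I−A) ≈
  [   2.1516     0.4338     0.4575     0.6728]
  [   0.3970     1.3896     0.1737     0.2730]
  [   0.5987     0.8053     1.3103     0.4923]
  [   0.7252     0.2802     0.2770     1.2647]
First solve x = (I − A)⁻¹ d = adj(I−A)·d / det(I−A); in particular x_1 = (0.672000·120 + 0.135500·340 + 0.142875·160 + 0.210125·230) / 0.312325 = 197.89875 / 0.312325 ≈ 633.631.
Intermediate flow from 1 to 1: z_11 = a_11 · x_1 = 0.40 × 197.89875 / 0.312325 = 79.1595 / 0.312325 ≈ 253.5.

z_11 = 253.5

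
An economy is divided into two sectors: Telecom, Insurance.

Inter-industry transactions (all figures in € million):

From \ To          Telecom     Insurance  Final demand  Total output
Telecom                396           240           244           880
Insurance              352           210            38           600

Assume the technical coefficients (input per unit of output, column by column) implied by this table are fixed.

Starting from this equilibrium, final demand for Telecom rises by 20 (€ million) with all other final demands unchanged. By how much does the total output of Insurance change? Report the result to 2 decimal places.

Technical coefficients a_ij = z_ij / X_j:
  a_11 = 396/880 = 0.45, a_21 = 352/880 = 0.40
  a_12 = 240/600 = 0.40, a_22 = 210/600 = 0.35
I − A =
  [   0.55    -0.40]
  [  -0.40     0.65]
det(I−A) = (0.55)(0.65) − (-0.40)(-0.40) = 0.1975
adj(I−A) = [[0.65, 0.40], [0.40, 0.55]]
(I − A)⁻¹ = adj(I−A) / det(I−A) ≈
  [   3.2911     2.0253]
  [   2.0253     2.7848]
Δx = (I − A)⁻¹ Δd with Δd having +20 in the Telecom component and 0 elsewhere.
So Δx_2 = L_21 · (+20), where L_21 = adj(I−A)_21 / det(I−A) = 0.40 / 0.1975.
Δx_2 = 0.40 × (+20) / 0.1975 = 8.00 / 0.1975 ≈ 40.51.

Δx_2 = 40.51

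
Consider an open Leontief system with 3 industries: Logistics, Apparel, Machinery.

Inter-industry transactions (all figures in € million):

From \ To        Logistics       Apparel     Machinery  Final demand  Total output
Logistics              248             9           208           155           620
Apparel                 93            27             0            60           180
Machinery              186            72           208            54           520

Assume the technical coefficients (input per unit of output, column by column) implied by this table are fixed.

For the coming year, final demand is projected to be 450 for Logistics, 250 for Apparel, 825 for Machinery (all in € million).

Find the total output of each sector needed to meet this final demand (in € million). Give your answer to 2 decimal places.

x_1 = 3176.64, x_2 = 854.70, x_3 = 3533.12

Technical coefficients a_ij = z_ij / X_j:
  a_11 = 248/620 = 0.40, a_21 = 93/620 = 0.15, a_31 = 186/620 = 0.30
  a_12 = 9/180 = 0.05, a_22 = 27/180 = 0.15, a_32 = 72/180 = 0.40
  a_13 = 208/520 = 0.40, a_23 = 0/520 = 0.00, a_33 = 208/520 = 0.40
I − A =
  [   0.60    -0.05    -0.40]
  [  -0.15     0.85     0.00]
  [  -0.30    -0.40     0.60]
Cofactors of I−A, C_ij = (−1)^(i+j)·(minor ij) (rows/columns in the sector order above):
  C_11 = (0.85)(0.60) − (0.00)(-0.40) = 0.5100
  C_12 = −[(-0.15)(0.60) − (0.00)(-0.30)] = 0.0900
  C_13 = (-0.15)(-0.40) − (0.85)(-0.30) = 0.3150
  C_21 = −[(-0.05)(0.60) − (-0.40)(-0.40)] = 0.1900
  C_22 = (0.60)(0.60) − (-0.40)(-0.30) = 0.2400
  C_23 = −[(0.60)(-0.40) − (-0.05)(-0.30)] = 0.2550
  C_31 = (-0.05)(0.00) − (-0.40)(0.85) = 0.3400
  C_32 = −[(0.60)(0.00) − (-0.40)(-0.15)] = 0.0600
  C_33 = (0.60)(0.85) − (-0.05)(-0.15) = 0.5025
det(I−A) = Σ_j (I−A)_1j·C_1j = (0.60)(0.5100) + (-0.05)(0.0900) + (-0.40)(0.3150) = 0.1755
adj(I−A) = Cᵀ =
  [ 0.5100   0.1900   0.3400]
  [ 0.0900   0.2400   0.0600]
  [ 0.3150   0.2550   0.5025]
(I − A)⁻¹ = adj(I−A) / det(I−A) ≈
  [   2.9060     1.0826     1.9373]
  [   0.5128     1.3675     0.3419]
  [   1.7949     1.4530     2.8632]
x = (I − A)⁻¹ d = adj(I−A)·d / det(I−A), with det(I−A) = 0.1755:
  x_1 = (0.5100·450 + 0.1900·250 + 0.3400·825) / 0.1755 = 557.50 / 0.1755 ≈ 3176.64
  x_2 = (0.0900·450 + 0.2400·250 + 0.0600·825) / 0.1755 = 150.00 / 0.1755 ≈ 854.70
  x_3 = (0.3150·450 + 0.2550·250 + 0.5025·825) / 0.1755 = 620.0625 / 0.1755 ≈ 3533.12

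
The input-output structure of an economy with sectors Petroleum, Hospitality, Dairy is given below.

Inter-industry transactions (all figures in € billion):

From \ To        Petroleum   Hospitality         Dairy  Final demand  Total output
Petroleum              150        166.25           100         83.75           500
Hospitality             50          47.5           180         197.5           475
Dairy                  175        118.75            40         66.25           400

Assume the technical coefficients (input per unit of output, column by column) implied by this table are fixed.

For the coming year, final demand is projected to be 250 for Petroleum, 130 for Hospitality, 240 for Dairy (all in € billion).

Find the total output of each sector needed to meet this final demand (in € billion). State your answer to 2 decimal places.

x_1 = 995.66, x_2 = 675.88, x_3 = 841.61

Technical coefficients a_ij = z_ij / X_j:
  a_11 = 150/500 = 0.30, a_21 = 50/500 = 0.10, a_31 = 175/500 = 0.35
  a_12 = 166.25/475 = 0.35, a_22 = 47.5/475 = 0.10, a_32 = 118.75/475 = 0.25
  a_13 = 100/400 = 0.25, a_23 = 180/400 = 0.45, a_33 = 40/400 = 0.10
I − A =
  [   0.70    -0.35    -0.25]
  [  -0.10     0.90    -0.45]
  [  -0.35    -0.25     0.90]
Cofactors of I−A, C_ij = (−1)^(i+j)·(minor ij) (rows/columns in the sector order above):
  C_11 = (0.90)(0.90) − (-0.45)(-0.25) = 0.6975
  C_12 = −[(-0.10)(0.90) − (-0.45)(-0.35)] = 0.2475
  C_13 = (-0.10)(-0.25) − (0.90)(-0.35) = 0.3400
  C_21 = −[(-0.35)(0.90) − (-0.25)(-0.25)] = 0.3775
  C_22 = (0.70)(0.90) − (-0.25)(-0.35) = 0.5425
  C_23 = −[(0.70)(-0.25) − (-0.35)(-0.35)] = 0.2975
  C_31 = (-0.35)(-0.45) − (-0.25)(0.90) = 0.3825
  C_32 = −[(0.70)(-0.45) − (-0.25)(-0.10)] = 0.3400
  C_33 = (0.70)(0.90) − (-0.35)(-0.10) = 0.5950
det(I−A) = Σ_j (I−A)_1j·C_1j = (0.70)(0.6975) + (-0.35)(0.2475) + (-0.25)(0.3400) = 0.316625
adj(I−A) = Cᵀ =
  [ 0.6975   0.3775   0.3825]
  [ 0.2475   0.5425   0.3400]
  [ 0.3400   0.2975   0.5950]
(I − A)⁻¹ = adj(I−A) / det(I−A) ≈
  [   2.2029     1.1923     1.2081]
  [   0.7817     1.7134     1.0738]
  [   1.0738     0.9396     1.8792]
x = (I − A)⁻¹ d = adj(I−A)·d / det(I−A), with det(I−A) = 0.316625:
  x_1 = (0.6975·250 + 0.3775·130 + 0.3825·240) / 0.316625 = 315.25 / 0.316625 ≈ 995.66
  x_2 = (0.2475·250 + 0.5425·130 + 0.3400·240) / 0.316625 = 214.00 / 0.316625 ≈ 675.88
  x_3 = (0.3400·250 + 0.2975·130 + 0.5950·240) / 0.316625 = 266.475 / 0.316625 ≈ 841.61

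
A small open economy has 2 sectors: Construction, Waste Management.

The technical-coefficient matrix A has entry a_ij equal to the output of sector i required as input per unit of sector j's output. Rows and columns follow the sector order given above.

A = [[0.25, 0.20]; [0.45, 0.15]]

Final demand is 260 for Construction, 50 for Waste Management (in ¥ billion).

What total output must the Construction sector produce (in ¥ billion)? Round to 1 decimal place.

I − A =
  [   0.75    -0.20]
  [  -0.45     0.85]
det(I−A) = (0.75)(0.85) − (-0.20)(-0.45) = 0.5475
adj(I−A) = [[0.85, 0.20], [0.45, 0.75]]
(I − A)⁻¹ = adj(I−A) / det(I−A) ≈
  [   1.5525     0.3653]
  [   0.8219     1.3699]
x = (I − A)⁻¹ d = adj(I−A)·d / det(I−A), with det(I−A) = 0.5475:
  x_1 = (0.85·260 + 0.20·50) / 0.5475 = 231.00 / 0.5475 ≈ 421.9
  x_2 = (0.45·260 + 0.75·50) / 0.5475 = 154.50 / 0.5475 ≈ 282.2

x_1 = 421.9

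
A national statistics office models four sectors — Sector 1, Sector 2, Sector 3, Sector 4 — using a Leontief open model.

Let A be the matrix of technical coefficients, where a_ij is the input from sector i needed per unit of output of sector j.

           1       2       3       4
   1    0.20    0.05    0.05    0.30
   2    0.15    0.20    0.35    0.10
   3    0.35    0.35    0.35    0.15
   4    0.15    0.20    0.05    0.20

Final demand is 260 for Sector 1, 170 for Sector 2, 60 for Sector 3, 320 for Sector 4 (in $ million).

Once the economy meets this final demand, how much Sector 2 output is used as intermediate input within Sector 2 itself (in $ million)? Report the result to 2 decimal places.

I − A =
  [   0.80    -0.05    -0.05    -0.30]
  [  -0.15     0.80    -0.35    -0.10]
  [  -0.35    -0.35     0.65    -0.15]
  [  -0.15    -0.20    -0.05     0.80]
Compute the cofactors C_ij = (−1)^(i+j)·(3×3 minor ij) of I−A; the adjugate is their transpose:
adj(I−A) = Cᵀ =
  [ 0.286750   0.085375   0.078250   0.132875]
  [ 0.194250   0.360375   0.221250   0.159375]
  [ 0.286750   0.268375   0.444250   0.224375]
  [ 0.120250   0.122875   0.097750   0.290375]
det(I−A) = Σ_j (I−A)_1j·C_1j = (0.80)(0.286750) + (-0.05)(0.194250) + (-0.05)(0.286750) + (-0.30)(0.120250) = 0.169275
(I − A)⁻¹ = adj(I−A) / det(I−A) ≈
  [   1.6940     0.5044     0.4623     0.7850]
  [   1.1475     2.1289     1.3070     0.9415]
  [   1.6940     1.5854     2.6244     1.3255]
  [   0.7104     0.7259     0.5775     1.7154]
First solve x = (I − A)⁻¹ d = adj(I−A)·d / det(I−A); in particular x_2 = (0.194250·260 + 0.360375·170 + 0.221250·60 + 0.159375·320) / 0.169275 = 176.04375 / 0.169275 ≈ 1039.9867.
Intermediate flow from 2 to 2: z_22 = a_22 · x_2 = 0.20 × 176.04375 / 0.169275 = 35.20875 / 0.169275 ≈ 208.00.

z_22 = 208.00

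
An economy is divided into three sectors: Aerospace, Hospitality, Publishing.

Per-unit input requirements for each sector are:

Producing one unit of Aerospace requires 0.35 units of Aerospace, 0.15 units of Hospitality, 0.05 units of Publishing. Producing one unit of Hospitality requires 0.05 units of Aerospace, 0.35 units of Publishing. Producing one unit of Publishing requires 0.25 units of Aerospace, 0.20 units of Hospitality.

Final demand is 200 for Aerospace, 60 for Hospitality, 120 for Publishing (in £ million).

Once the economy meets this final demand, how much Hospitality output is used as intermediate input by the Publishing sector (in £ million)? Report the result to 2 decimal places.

z_HP = 39.03

I − A =
  [   0.65    -0.05    -0.25]
  [  -0.15     1.00    -0.20]
  [  -0.05    -0.35     1.00]
Cofactors of I−A, C_ij = (−1)^(i+j)·(minor ij) (rows/columns in the sector order above):
  C_11 = (1.00)(1.00) − (-0.20)(-0.35) = 0.9300
  C_12 = −[(-0.15)(1.00) − (-0.20)(-0.05)] = 0.1600
  C_13 = (-0.15)(-0.35) − (1.00)(-0.05) = 0.1025
  C_21 = −[(-0.05)(1.00) − (-0.25)(-0.35)] = 0.1375
  C_22 = (0.65)(1.00) − (-0.25)(-0.05) = 0.6375
  C_23 = −[(0.65)(-0.35) − (-0.05)(-0.05)] = 0.2300
  C_31 = (-0.05)(-0.20) − (-0.25)(1.00) = 0.2600
  C_32 = −[(0.65)(-0.20) − (-0.25)(-0.15)] = 0.1675
  C_33 = (0.65)(1.00) − (-0.05)(-0.15) = 0.6425
det(I−A) = Σ_j (I−A)_1j·C_1j = (0.65)(0.9300) + (-0.05)(0.1600) + (-0.25)(0.1025) = 0.570875
adj(I−A) = Cᵀ =
  [ 0.9300   0.1375   0.2600]
  [ 0.1600   0.6375   0.1675]
  [ 0.1025   0.2300   0.6425]
(I − A)⁻¹ = adj(I−A) / det(I−A) ≈
  [   1.6291     0.2409     0.4554]
  [   0.2803     1.1167     0.2934]
  [   0.1795     0.4029     1.1255]
First solve x = (I − A)⁻¹ d = adj(I−A)·d / det(I−A); in particular x_P = (0.1025·200 + 0.2300·60 + 0.6425·120) / 0.570875 = 111.40 / 0.570875 ≈ 195.1390.
Intermediate flow from H to P: z_HP = a_HP · x_P = 0.20 × 111.40 / 0.570875 = 22.28 / 0.570875 ≈ 39.03.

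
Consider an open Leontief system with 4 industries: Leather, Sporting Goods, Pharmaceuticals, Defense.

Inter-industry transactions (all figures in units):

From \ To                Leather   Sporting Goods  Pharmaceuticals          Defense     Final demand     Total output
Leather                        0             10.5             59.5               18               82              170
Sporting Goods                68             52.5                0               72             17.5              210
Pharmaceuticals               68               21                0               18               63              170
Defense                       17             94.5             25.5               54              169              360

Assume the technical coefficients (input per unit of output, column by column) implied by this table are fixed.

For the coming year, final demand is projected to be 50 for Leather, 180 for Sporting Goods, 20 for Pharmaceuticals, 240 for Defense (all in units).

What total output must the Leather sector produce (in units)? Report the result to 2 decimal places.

x_L = 159.67

Technical coefficients a_ij = z_ij / X_j:
  a_LL = 0/170 = 0.00, a_SL = 68/170 = 0.40, a_PL = 68/170 = 0.40, a_DL = 17/170 = 0.10
  a_LS = 10.5/210 = 0.05, a_SS = 52.5/210 = 0.25, a_PS = 21/210 = 0.10, a_DS = 94.5/210 = 0.45
  a_LP = 59.5/170 = 0.35, a_SP = 0/170 = 0.00, a_PP = 0/170 = 0.00, a_DP = 25.5/170 = 0.15
  a_LD = 18/360 = 0.05, a_SD = 72/360 = 0.20, a_PD = 18/360 = 0.05, a_DD = 54/360 = 0.15
I − A =
  [   1.00    -0.05    -0.35    -0.05]
  [  -0.40     0.75     0.00    -0.20]
  [  -0.40    -0.10     1.00    -0.05]
  [  -0.10    -0.45    -0.15     0.85]
Compute the cofactors C_ij = (−1)^(i+j)·(3×3 minor ij) of I−A; the adjugate is their transpose:
adj(I−A) = Cᵀ =
  [ 0.538875   0.103000   0.198750   0.067625]
  [ 0.369000   0.713750   0.159000   0.199000]
  [ 0.267750   0.133250   0.516750   0.077500]
  [ 0.306000   0.413500   0.198750   0.611000]
det(I−A) = Σ_j (I−A)_1j·C_1j = (1.00)(0.538875) + (-0.05)(0.369000) + (-0.35)(0.267750) + (-0.05)(0.306000) = 0.4114125
(I − A)⁻¹ = adj(I−A) / det(I−A) ≈
  [   1.3098     0.2504     0.4831     0.1644]
  [   0.8969     1.7349     0.3865     0.4837]
  [   0.6508     0.3239     1.2560     0.1884]
  [   0.7438     1.0051     0.4831     1.4851]
x = (I − A)⁻¹ d = adj(I−A)·d / det(I−A), with det(I−A) = 0.4114125:
  x_L = (0.538875·50 + 0.103000·180 + 0.198750·20 + 0.067625·240) / 0.4114125 = 65.68875 / 0.4114125 ≈ 159.67
  x_S = (0.369000·50 + 0.713750·180 + 0.159000·20 + 0.199000·240) / 0.4114125 = 197.865 / 0.4114125 ≈ 480.94
  x_P = (0.267750·50 + 0.133250·180 + 0.516750·20 + 0.077500·240) / 0.4114125 = 66.3075 / 0.4114125 ≈ 161.17
  x_D = (0.306000·50 + 0.413500·180 + 0.198750·20 + 0.611000·240) / 0.4114125 = 240.345 / 0.4114125 ≈ 584.19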